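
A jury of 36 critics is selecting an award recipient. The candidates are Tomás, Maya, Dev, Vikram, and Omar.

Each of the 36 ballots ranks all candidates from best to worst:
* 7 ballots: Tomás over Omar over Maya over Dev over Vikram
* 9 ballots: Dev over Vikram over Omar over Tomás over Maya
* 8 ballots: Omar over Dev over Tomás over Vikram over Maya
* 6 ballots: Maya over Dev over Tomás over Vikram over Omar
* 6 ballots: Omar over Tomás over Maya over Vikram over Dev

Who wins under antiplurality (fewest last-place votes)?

Tomás

Last-place votes: Tomás 0, Maya 17, Dev 6, Vikram 7, Omar 6.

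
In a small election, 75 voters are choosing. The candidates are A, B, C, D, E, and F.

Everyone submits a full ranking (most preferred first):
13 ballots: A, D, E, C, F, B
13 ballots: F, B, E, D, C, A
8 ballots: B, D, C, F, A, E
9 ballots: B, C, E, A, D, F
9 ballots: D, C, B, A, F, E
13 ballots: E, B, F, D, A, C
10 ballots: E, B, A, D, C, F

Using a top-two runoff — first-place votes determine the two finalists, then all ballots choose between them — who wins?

B

Round 1 first-place votes: A 13, B 17, C 0, D 9, E 23, F 13. E and B advance.
Runoff: E is ranked above B on 36 ballots, B above E on 39.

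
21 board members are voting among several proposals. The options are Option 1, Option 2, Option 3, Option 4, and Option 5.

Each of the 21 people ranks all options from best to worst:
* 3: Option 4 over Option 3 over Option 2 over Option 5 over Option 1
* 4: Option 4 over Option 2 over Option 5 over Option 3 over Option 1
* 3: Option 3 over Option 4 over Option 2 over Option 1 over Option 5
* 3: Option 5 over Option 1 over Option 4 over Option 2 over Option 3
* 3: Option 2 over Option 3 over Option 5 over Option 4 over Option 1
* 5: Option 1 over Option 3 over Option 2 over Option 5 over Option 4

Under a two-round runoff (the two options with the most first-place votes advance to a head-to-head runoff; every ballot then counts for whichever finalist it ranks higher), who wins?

Round 1 first-place votes: Option 1 5, Option 2 3, Option 3 3, Option 4 7, Option 5 3. Option 4 and Option 1 advance.
Runoff: Option 4 is ranked above Option 1 on 13 ballots, Option 1 above Option 4 on 8.

Option 4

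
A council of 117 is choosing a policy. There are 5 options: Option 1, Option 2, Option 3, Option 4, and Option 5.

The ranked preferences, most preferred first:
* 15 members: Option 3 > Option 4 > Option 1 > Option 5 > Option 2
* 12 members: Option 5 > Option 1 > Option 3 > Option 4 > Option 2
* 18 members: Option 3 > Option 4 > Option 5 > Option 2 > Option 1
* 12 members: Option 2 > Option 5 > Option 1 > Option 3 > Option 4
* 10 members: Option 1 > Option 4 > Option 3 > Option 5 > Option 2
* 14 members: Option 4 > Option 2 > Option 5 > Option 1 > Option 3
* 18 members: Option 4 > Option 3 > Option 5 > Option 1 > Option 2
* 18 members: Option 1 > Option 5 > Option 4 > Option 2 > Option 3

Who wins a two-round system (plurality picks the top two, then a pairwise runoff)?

Round 1 first-place votes: Option 1 28, Option 2 12, Option 3 33, Option 4 32, Option 5 12. Option 3 and Option 4 advance.
Runoff: Option 3 is ranked above Option 4 on 57 ballots, Option 4 above Option 3 on 60.

Option 4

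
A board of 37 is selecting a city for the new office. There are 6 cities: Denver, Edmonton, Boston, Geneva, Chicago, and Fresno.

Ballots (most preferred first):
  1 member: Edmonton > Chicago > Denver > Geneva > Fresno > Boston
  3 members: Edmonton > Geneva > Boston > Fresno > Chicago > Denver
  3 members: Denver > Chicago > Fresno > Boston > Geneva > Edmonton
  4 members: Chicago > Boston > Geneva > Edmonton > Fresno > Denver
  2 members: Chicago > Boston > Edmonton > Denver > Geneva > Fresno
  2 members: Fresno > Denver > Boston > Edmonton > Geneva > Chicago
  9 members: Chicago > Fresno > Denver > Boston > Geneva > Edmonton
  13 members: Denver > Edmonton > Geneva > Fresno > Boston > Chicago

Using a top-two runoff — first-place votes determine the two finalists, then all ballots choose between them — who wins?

Chicago

Round 1 first-place votes: Denver 16, Edmonton 4, Boston 0, Geneva 0, Chicago 15, Fresno 2. Denver and Chicago advance.
Runoff: Denver is ranked above Chicago on 18 ballots, Chicago above Denver on 19.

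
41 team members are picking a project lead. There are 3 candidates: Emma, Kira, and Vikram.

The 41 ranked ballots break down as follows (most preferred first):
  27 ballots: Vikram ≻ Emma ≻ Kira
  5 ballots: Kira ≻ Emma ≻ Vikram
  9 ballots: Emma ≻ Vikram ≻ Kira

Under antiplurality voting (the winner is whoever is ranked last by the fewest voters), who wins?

Last-place votes: Emma 0, Kira 36, Vikram 5.

Emma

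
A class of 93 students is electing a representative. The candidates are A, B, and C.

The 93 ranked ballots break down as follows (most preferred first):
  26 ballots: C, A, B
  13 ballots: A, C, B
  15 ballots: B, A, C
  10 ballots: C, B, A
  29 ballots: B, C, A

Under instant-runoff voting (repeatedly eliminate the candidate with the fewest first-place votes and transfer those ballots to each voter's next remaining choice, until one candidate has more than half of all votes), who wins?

C

Round 1: A 13, B 44, C 36. A eliminated.
Round 2: B 44, C 49. C has a majority (≥47).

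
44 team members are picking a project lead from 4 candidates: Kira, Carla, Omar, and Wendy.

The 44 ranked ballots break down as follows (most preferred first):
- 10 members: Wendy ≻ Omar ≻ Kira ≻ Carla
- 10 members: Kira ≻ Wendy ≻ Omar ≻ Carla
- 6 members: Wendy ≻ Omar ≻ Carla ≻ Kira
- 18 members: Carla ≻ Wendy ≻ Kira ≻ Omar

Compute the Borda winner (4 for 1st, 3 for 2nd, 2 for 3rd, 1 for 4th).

Wendy

Kira: 10×2 + 10×4 + 6×1 + 18×2 = 102
Carla: 10×1 + 10×1 + 6×2 + 18×4 = 104
Omar: 10×3 + 10×2 + 6×3 + 18×1 = 86
Wendy: 10×4 + 10×3 + 6×4 + 18×3 = 148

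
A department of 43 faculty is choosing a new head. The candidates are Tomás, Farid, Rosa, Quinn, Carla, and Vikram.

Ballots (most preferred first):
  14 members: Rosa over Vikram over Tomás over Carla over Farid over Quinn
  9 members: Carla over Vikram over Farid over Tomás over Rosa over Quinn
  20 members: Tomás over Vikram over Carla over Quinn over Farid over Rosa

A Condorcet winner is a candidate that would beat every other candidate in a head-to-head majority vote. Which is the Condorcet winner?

Vikram

Vikram vs Tomás: 23–20
Vikram vs Farid: 43–0
Vikram vs Rosa: 29–14
Vikram vs Quinn: 43–0
Vikram vs Carla: 34–9
Vikram beats every other candidate.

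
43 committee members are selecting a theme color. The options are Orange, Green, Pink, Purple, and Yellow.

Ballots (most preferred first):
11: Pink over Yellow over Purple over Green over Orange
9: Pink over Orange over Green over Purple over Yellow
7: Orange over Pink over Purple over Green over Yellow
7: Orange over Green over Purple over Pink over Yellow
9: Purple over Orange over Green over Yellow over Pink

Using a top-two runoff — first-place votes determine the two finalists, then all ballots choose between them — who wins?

Orange

Round 1 first-place votes: Orange 14, Green 0, Pink 20, Purple 9, Yellow 0. Pink and Orange advance.
Runoff: Pink is ranked above Orange on 20 ballots, Orange above Pink on 23.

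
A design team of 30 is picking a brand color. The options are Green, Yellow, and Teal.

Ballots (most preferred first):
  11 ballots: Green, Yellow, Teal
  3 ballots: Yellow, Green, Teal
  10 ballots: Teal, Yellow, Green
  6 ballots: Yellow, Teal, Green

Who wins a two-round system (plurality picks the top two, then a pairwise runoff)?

Teal

Round 1 first-place votes: Green 11, Yellow 9, Teal 10. Green and Teal advance.
Runoff: Green is ranked above Teal on 14 ballots, Teal above Green on 16.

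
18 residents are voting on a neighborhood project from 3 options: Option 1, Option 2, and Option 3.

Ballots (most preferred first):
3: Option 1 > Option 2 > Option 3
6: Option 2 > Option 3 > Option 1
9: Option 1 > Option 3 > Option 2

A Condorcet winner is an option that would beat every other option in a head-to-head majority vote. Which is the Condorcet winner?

Option 1 vs Option 2: 12–6
Option 1 vs Option 3: 12–6
Option 1 beats every other option.

Option 1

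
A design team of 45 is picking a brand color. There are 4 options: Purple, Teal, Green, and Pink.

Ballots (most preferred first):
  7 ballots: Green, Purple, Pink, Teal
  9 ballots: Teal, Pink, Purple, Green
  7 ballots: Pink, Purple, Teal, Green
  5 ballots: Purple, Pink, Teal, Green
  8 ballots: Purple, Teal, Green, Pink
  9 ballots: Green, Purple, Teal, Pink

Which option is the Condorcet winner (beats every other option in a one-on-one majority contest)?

Purple

Purple vs Teal: 36–9
Purple vs Green: 29–16
Purple vs Pink: 29–16
Purple beats every other option.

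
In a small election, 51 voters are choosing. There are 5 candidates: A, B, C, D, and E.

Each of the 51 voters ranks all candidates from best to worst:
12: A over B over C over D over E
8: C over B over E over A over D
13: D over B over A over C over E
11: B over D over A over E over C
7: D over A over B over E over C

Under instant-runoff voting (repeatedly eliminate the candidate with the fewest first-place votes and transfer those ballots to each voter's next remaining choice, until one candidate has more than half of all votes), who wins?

B

Round 1: A 12, B 11, C 8, D 20, E 0. E eliminated.
Round 2: A 12, B 11, C 8, D 20. C eliminated.
Round 3: A 12, B 19, D 20. A eliminated.
Round 4: B 31, D 20. B has a majority (≥26).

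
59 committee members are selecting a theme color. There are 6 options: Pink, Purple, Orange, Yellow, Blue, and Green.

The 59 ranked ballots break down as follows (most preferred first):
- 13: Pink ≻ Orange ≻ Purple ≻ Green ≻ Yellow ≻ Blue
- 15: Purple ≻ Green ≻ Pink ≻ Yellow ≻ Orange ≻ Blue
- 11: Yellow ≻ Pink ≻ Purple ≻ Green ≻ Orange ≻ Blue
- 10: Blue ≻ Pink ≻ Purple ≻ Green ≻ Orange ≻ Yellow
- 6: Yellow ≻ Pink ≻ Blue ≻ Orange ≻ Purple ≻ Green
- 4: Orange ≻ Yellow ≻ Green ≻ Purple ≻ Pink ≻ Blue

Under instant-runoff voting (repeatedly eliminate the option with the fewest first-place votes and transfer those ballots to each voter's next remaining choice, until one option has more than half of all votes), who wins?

Round 1: Pink 13, Purple 15, Orange 4, Yellow 17, Blue 10, Green 0. Green eliminated.
Round 2: Pink 13, Purple 15, Orange 4, Yellow 17, Blue 10. Orange eliminated.
Round 3: Pink 13, Purple 15, Yellow 21, Blue 10. Blue eliminated.
Round 4: Pink 23, Purple 15, Yellow 21. Purple eliminated.
Round 5: Pink 38, Yellow 21. Pink has a majority (≥30).

Pink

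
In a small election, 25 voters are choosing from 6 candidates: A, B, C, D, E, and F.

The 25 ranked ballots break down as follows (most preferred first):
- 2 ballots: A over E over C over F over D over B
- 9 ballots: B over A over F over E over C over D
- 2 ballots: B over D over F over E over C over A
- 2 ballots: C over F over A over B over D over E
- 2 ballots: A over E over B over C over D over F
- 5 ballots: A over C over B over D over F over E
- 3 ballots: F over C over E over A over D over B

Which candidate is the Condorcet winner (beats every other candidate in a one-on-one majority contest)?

A

A vs B: 14–11
A vs C: 18–7
A vs D: 23–2
A vs E: 20–5
A vs F: 18–7
A beats every other candidate.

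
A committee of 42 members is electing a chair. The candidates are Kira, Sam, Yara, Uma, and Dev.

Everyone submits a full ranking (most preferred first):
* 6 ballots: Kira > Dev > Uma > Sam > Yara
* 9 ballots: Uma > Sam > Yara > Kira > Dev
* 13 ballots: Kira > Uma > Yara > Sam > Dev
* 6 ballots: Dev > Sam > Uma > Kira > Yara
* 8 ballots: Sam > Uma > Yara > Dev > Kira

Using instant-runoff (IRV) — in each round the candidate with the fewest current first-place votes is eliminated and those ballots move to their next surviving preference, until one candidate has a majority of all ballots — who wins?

Sam

Round 1: Kira 19, Sam 8, Yara 0, Uma 9, Dev 6. Yara eliminated.
Round 2: Kira 19, Sam 8, Uma 9, Dev 6. Dev eliminated.
Round 3: Kira 19, Sam 14, Uma 9. Uma eliminated.
Round 4: Kira 19, Sam 23. Sam has a majority (≥22).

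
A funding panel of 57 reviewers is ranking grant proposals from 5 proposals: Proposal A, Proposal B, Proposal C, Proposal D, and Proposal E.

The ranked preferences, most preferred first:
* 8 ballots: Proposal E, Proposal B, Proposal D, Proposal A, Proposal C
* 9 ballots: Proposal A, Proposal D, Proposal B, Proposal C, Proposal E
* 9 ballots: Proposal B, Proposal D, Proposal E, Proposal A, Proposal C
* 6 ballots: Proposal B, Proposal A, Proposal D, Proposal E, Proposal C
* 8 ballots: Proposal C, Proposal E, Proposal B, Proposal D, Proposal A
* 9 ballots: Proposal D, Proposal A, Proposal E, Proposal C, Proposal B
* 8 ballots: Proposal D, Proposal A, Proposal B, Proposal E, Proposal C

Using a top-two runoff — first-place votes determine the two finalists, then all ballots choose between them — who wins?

Round 1 first-place votes: Proposal A 9, Proposal B 15, Proposal C 8, Proposal D 17, Proposal E 8. Proposal D and Proposal B advance.
Runoff: Proposal D is ranked above Proposal B on 26 ballots, Proposal B above Proposal D on 31.

Proposal B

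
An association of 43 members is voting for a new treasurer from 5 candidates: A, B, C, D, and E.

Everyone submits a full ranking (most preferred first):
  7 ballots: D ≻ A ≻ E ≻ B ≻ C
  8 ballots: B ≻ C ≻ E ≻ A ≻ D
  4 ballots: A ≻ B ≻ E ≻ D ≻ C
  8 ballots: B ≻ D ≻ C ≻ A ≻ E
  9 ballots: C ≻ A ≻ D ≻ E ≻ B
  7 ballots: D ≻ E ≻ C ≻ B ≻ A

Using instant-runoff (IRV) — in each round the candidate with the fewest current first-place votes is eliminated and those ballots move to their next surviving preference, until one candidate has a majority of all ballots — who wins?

D

Round 1: A 4, B 16, C 9, D 14, E 0. E eliminated.
Round 2: A 4, B 16, C 9, D 14. A eliminated.
Round 3: B 20, C 9, D 14. C eliminated.
Round 4: B 20, D 23. D has a majority (≥22).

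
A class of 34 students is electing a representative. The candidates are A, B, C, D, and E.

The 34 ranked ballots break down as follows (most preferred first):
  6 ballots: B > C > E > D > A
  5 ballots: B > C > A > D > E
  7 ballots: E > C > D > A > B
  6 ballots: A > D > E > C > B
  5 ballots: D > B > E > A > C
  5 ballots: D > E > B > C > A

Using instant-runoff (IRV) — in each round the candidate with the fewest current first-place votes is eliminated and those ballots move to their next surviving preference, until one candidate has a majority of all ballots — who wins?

D

Round 1: A 6, B 11, C 0, D 10, E 7. C eliminated.
Round 2: A 6, B 11, D 10, E 7. A eliminated.
Round 3: B 11, D 16, E 7. E eliminated.
Round 4: B 11, D 23. D has a majority (≥18).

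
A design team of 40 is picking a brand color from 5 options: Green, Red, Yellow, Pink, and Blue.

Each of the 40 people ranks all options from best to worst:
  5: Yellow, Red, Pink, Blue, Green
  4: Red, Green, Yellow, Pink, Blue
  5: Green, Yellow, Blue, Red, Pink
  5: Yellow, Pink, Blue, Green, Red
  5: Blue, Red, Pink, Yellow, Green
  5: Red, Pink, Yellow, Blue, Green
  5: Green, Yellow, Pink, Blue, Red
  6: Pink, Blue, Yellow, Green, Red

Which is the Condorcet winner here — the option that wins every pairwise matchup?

Yellow

Yellow vs Green: 26–14
Yellow vs Red: 26–14
Yellow vs Pink: 24–16
Yellow vs Blue: 29–11
Yellow beats every other option.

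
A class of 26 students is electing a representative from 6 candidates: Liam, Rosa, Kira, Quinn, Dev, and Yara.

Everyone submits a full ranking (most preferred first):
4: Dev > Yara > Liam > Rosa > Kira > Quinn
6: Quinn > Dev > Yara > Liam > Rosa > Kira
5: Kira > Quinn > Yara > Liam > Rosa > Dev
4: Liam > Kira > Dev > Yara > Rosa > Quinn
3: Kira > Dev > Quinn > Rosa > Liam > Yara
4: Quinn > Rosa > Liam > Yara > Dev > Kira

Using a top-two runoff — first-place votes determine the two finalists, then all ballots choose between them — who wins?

Round 1 first-place votes: Liam 4, Rosa 0, Kira 8, Quinn 10, Dev 4, Yara 0. Quinn and Kira advance.
Runoff: Quinn is ranked above Kira on 10 ballots, Kira above Quinn on 16.

Kira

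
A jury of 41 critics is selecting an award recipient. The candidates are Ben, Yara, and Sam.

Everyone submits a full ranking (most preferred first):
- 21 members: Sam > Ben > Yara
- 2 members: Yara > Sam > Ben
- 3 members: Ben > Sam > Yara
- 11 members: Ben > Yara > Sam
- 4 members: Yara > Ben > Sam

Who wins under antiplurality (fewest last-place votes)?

Last-place votes: Ben 2, Yara 24, Sam 15.

Ben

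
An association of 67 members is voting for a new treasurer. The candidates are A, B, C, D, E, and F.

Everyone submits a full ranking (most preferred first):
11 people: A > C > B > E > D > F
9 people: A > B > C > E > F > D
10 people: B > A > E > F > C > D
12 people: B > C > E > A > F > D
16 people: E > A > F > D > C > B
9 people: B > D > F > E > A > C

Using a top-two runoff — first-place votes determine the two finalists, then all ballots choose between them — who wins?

A

Round 1 first-place votes: A 20, B 31, C 0, D 0, E 16, F 0. B and A advance.
Runoff: B is ranked above A on 31 ballots, A above B on 36.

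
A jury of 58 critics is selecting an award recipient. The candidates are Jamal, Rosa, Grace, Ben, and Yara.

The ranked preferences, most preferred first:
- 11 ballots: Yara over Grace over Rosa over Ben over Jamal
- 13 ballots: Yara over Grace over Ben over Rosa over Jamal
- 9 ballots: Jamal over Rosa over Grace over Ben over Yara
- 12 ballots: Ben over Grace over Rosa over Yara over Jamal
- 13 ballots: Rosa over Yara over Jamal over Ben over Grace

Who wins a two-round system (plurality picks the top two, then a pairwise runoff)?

Round 1 first-place votes: Jamal 9, Rosa 13, Grace 0, Ben 12, Yara 24. Yara and Rosa advance.
Runoff: Yara is ranked above Rosa on 24 ballots, Rosa above Yara on 34.

Rosa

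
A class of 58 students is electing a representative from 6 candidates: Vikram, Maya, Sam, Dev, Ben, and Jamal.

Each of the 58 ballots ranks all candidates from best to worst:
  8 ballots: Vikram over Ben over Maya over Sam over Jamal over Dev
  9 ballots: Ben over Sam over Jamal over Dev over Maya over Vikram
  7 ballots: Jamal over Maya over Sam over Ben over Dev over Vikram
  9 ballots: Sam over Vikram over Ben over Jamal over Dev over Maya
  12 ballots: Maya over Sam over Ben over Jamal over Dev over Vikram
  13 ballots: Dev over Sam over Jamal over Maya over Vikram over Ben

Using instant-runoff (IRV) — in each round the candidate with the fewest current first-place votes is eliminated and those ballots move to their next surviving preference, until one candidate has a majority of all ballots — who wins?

Round 1: Vikram 8, Maya 12, Sam 9, Dev 13, Ben 9, Jamal 7. Jamal eliminated.
Round 2: Vikram 8, Maya 19, Sam 9, Dev 13, Ben 9. Vikram eliminated.
Round 3: Maya 19, Sam 9, Dev 13, Ben 17. Sam eliminated.
Round 4: Maya 19, Dev 13, Ben 26. Dev eliminated.
Round 5: Maya 32, Ben 26. Maya has a majority (≥30).

Maya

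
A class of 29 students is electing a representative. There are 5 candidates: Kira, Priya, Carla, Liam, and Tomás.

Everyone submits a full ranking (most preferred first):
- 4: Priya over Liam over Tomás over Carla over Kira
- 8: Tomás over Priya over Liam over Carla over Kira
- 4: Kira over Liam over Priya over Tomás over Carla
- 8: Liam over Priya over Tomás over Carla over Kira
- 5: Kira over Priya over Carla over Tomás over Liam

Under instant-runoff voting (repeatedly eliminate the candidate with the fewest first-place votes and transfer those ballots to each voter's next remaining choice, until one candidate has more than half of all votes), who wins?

Round 1: Kira 9, Priya 4, Carla 0, Liam 8, Tomás 8. Carla eliminated.
Round 2: Kira 9, Priya 4, Liam 8, Tomás 8. Priya eliminated.
Round 3: Kira 9, Liam 12, Tomás 8. Tomás eliminated.
Round 4: Kira 9, Liam 20. Liam has a majority (≥15).

Liam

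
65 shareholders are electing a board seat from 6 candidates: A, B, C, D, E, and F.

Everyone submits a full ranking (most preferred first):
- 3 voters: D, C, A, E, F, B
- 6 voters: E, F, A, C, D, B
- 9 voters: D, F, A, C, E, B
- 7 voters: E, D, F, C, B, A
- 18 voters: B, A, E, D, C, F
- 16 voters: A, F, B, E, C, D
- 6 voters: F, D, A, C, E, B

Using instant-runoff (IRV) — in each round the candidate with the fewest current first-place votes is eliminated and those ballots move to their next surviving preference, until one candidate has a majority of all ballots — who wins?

Round 1: A 16, B 18, C 0, D 12, E 13, F 6. C eliminated.
Round 2: A 16, B 18, D 12, E 13, F 6. F eliminated.
Round 3: A 16, B 18, D 18, E 13. E eliminated.
Round 4: A 22, B 18, D 25. B eliminated.
Round 5: A 40, D 25. A has a majority (≥33).

A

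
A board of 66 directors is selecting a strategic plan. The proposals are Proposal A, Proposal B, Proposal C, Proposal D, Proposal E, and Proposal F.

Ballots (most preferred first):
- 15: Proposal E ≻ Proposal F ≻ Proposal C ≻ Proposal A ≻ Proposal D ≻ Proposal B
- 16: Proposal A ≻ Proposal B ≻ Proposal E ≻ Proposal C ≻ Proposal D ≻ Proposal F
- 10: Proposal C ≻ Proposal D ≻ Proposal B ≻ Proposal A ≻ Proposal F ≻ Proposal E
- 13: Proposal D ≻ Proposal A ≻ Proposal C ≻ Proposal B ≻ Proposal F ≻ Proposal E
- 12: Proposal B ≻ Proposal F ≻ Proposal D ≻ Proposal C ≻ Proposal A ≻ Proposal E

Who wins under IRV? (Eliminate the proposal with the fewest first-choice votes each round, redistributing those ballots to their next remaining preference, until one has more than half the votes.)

Round 1: Proposal A 16, Proposal B 12, Proposal C 10, Proposal D 13, Proposal E 15, Proposal F 0. Proposal F eliminated.
Round 2: Proposal A 16, Proposal B 12, Proposal C 10, Proposal D 13, Proposal E 15. Proposal C eliminated.
Round 3: Proposal A 16, Proposal B 12, Proposal D 23, Proposal E 15. Proposal B eliminated.
Round 4: Proposal A 16, Proposal D 35, Proposal E 15. Proposal D has a majority (≥34).

Proposal D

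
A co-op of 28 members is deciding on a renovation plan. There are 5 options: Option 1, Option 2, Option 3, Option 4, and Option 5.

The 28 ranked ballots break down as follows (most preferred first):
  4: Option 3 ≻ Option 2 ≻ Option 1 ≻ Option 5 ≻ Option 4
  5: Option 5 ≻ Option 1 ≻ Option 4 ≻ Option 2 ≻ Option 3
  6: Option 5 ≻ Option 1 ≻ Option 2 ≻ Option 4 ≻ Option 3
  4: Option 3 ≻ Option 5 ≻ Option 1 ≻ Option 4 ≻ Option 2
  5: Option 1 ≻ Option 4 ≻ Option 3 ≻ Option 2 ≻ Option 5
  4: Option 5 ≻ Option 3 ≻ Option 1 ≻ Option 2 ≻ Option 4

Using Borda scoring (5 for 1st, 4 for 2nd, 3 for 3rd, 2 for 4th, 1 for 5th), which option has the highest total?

Option 1: 4×3 + 5×4 + 6×4 + 4×3 + 5×5 + 4×3 = 105
Option 2: 4×4 + 5×2 + 6×3 + 4×1 + 5×2 + 4×2 = 66
Option 3: 4×5 + 5×1 + 6×1 + 4×5 + 5×3 + 4×4 = 82
Option 4: 4×1 + 5×3 + 6×2 + 4×2 + 5×4 + 4×1 = 63
Option 5: 4×2 + 5×5 + 6×5 + 4×4 + 5×1 + 4×5 = 104

Option 1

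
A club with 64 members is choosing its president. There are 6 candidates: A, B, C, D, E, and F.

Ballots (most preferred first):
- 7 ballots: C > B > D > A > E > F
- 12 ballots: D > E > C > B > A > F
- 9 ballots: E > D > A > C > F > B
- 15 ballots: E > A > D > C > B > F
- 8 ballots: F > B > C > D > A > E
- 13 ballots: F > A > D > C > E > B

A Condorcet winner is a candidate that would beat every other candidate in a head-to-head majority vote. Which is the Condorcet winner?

D vs A: 36–28
D vs B: 49–15
D vs C: 49–15
D vs E: 40–24
D vs F: 43–21
D beats every other candidate.

D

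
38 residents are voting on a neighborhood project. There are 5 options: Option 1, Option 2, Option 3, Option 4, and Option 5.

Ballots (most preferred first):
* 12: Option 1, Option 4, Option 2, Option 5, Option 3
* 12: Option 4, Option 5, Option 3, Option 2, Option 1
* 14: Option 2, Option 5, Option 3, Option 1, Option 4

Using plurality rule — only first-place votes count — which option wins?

Option 2

First-place votes: Option 1 12, Option 2 14, Option 3 0, Option 4 12, Option 5 0.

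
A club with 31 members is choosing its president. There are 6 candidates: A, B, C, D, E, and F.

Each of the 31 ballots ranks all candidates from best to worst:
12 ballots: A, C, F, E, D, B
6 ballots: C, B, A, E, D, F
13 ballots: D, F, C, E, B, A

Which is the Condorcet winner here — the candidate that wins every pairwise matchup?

C vs A: 19–12
C vs B: 31–0
C vs D: 18–13
C vs E: 31–0
C vs F: 18–13
C beats every other candidate.

C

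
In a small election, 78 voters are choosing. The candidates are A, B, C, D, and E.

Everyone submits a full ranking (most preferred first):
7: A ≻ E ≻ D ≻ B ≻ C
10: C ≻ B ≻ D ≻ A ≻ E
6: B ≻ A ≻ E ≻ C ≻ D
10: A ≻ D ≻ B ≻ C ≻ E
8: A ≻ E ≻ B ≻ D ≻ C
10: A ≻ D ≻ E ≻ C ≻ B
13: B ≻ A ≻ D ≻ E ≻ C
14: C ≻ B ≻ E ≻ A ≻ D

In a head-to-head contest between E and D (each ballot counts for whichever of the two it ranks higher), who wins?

E is ranked above D on 35 ballots; D above E on 43.

D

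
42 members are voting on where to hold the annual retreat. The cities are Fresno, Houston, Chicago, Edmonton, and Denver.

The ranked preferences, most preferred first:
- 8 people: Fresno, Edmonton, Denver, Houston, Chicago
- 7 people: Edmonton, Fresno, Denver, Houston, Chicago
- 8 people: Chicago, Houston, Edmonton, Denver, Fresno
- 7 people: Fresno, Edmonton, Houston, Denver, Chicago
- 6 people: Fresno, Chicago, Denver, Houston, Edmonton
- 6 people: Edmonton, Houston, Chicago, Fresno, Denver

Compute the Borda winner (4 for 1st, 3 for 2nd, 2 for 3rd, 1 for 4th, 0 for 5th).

Fresno: 8×4 + 7×3 + 8×0 + 7×4 + 6×4 + 6×1 = 111
Houston: 8×1 + 7×1 + 8×3 + 7×2 + 6×1 + 6×3 = 77
Chicago: 8×0 + 7×0 + 8×4 + 7×0 + 6×3 + 6×2 = 62
Edmonton: 8×3 + 7×4 + 8×2 + 7×3 + 6×0 + 6×4 = 113
Denver: 8×2 + 7×2 + 8×1 + 7×1 + 6×2 + 6×0 = 57

Edmonton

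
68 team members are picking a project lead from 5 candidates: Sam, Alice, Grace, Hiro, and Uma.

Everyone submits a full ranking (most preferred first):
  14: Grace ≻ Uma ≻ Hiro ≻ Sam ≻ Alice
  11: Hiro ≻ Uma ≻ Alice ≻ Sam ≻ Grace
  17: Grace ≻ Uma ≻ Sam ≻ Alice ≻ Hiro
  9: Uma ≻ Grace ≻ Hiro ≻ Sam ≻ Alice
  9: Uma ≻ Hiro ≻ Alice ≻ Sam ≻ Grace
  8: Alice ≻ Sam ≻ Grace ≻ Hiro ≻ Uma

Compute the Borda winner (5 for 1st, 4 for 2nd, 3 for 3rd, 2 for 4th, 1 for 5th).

Sam: 14×2 + 11×2 + 17×3 + 9×2 + 9×2 + 8×4 = 169
Alice: 14×1 + 11×3 + 17×2 + 9×1 + 9×3 + 8×5 = 157
Grace: 14×5 + 11×1 + 17×5 + 9×4 + 9×1 + 8×3 = 235
Hiro: 14×3 + 11×5 + 17×1 + 9×3 + 9×4 + 8×2 = 193
Uma: 14×4 + 11×4 + 17×4 + 9×5 + 9×5 + 8×1 = 266

Uma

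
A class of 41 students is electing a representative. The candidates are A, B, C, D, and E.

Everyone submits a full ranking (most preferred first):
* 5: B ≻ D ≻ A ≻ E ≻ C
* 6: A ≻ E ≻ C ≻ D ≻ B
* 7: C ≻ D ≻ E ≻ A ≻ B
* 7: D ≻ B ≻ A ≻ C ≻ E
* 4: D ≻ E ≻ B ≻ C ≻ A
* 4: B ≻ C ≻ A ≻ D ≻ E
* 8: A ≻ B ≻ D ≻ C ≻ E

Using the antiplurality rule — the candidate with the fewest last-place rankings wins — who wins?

Last-place votes: A 4, B 13, C 5, D 0, E 19.

D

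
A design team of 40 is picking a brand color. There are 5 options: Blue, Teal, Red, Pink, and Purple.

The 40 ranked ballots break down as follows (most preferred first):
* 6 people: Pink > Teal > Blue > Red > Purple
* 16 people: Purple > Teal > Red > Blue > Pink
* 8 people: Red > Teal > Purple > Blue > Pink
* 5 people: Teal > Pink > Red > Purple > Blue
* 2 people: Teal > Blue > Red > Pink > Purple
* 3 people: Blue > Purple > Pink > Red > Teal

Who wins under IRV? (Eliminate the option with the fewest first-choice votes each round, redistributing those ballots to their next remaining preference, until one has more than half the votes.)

Teal

Round 1: Blue 3, Teal 7, Red 8, Pink 6, Purple 16. Blue eliminated.
Round 2: Teal 7, Red 8, Pink 6, Purple 19. Pink eliminated.
Round 3: Teal 13, Red 8, Purple 19. Red eliminated.
Round 4: Teal 21, Purple 19. Teal has a majority (≥21).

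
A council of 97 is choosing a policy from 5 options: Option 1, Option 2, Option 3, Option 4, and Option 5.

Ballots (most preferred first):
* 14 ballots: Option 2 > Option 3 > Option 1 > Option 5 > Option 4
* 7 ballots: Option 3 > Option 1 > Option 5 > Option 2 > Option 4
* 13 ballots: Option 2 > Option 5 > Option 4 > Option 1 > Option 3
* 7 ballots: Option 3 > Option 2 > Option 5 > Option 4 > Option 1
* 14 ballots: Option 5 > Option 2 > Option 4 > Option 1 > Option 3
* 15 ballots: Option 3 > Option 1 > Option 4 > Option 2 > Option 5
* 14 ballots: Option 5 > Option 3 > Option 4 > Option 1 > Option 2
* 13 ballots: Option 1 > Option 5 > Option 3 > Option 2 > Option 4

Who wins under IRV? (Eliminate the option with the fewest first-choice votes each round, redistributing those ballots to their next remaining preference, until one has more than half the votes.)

Round 1: Option 1 13, Option 2 27, Option 3 29, Option 4 0, Option 5 28. Option 4 eliminated.
Round 2: Option 1 13, Option 2 27, Option 3 29, Option 5 28. Option 1 eliminated.
Round 3: Option 2 27, Option 3 29, Option 5 41. Option 2 eliminated.
Round 4: Option 3 43, Option 5 54. Option 5 has a majority (≥49).

Option 5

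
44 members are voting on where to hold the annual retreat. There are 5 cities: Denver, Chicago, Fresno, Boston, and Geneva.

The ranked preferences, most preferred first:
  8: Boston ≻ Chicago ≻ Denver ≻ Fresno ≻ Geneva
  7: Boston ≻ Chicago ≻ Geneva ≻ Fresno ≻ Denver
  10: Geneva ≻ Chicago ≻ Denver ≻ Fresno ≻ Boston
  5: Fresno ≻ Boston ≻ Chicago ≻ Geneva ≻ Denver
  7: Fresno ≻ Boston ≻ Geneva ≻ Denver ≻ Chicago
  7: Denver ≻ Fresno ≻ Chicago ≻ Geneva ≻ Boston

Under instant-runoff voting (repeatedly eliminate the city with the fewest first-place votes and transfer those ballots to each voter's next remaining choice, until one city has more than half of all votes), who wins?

Fresno

Round 1: Denver 7, Chicago 0, Fresno 12, Boston 15, Geneva 10. Chicago eliminated.
Round 2: Denver 7, Fresno 12, Boston 15, Geneva 10. Denver eliminated.
Round 3: Fresno 19, Boston 15, Geneva 10. Geneva eliminated.
Round 4: Fresno 29, Boston 15. Fresno has a majority (≥23).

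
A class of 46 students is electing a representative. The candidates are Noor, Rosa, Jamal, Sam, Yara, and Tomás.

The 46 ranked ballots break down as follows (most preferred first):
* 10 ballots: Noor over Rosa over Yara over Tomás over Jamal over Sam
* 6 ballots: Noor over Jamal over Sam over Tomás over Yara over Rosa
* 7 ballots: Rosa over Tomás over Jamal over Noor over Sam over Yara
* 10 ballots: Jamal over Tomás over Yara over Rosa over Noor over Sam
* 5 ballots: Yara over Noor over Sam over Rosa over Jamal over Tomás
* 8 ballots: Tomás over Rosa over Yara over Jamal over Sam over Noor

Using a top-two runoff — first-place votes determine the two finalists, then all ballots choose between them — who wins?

Round 1 first-place votes: Noor 16, Rosa 7, Jamal 10, Sam 0, Yara 5, Tomás 8. Noor and Jamal advance.
Runoff: Noor is ranked above Jamal on 21 ballots, Jamal above Noor on 25.

Jamal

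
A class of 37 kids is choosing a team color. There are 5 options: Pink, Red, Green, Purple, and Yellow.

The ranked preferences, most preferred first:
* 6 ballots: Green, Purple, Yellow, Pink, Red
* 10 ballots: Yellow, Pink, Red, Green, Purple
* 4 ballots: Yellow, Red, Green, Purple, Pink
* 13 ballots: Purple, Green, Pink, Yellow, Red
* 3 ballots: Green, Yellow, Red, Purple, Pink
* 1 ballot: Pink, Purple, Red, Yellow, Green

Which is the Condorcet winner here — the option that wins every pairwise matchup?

Green

Green vs Pink: 26–11
Green vs Red: 22–15
Green vs Purple: 23–14
Green vs Yellow: 22–15
Green beats every other option.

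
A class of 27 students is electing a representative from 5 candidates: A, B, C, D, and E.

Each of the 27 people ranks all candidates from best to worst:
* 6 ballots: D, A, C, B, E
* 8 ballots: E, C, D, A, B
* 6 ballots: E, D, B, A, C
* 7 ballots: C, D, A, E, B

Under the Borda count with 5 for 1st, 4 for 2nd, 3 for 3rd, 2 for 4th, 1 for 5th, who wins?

D

A: 6×4 + 8×2 + 6×2 + 7×3 = 73
B: 6×2 + 8×1 + 6×3 + 7×1 = 45
C: 6×3 + 8×4 + 6×1 + 7×5 = 91
D: 6×5 + 8×3 + 6×4 + 7×4 = 106
E: 6×1 + 8×5 + 6×5 + 7×2 = 90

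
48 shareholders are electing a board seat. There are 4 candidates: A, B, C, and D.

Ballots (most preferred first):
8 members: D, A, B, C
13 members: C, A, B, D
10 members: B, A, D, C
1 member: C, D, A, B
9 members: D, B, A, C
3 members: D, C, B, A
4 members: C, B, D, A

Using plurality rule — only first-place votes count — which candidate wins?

D

First-place votes: A 0, B 10, C 18, D 20.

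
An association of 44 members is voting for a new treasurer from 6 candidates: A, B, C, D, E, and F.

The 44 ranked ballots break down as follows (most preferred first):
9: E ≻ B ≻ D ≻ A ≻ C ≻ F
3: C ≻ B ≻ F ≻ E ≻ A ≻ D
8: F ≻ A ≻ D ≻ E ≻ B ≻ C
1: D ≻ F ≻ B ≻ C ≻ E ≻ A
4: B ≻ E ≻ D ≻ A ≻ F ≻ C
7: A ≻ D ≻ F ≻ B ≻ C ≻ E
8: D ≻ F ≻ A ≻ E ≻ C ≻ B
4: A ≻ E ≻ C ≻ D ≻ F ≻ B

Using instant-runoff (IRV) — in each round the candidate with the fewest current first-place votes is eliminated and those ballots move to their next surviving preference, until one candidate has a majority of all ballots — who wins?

Round 1: A 11, B 4, C 3, D 9, E 9, F 8. C eliminated.
Round 2: A 11, B 7, D 9, E 9, F 8. B eliminated.
Round 3: A 11, D 9, E 13, F 11. D eliminated.
Round 4: A 11, E 13, F 20. A eliminated.
Round 5: E 17, F 27. F has a majority (≥23).

F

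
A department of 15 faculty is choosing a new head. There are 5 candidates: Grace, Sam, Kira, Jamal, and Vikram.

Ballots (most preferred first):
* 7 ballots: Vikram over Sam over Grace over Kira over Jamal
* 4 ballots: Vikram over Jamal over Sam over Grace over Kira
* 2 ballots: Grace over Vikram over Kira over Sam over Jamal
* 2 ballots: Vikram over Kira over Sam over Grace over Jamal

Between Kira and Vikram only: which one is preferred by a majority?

Vikram

Kira is ranked above Vikram on 0 ballots; Vikram above Kira on 15.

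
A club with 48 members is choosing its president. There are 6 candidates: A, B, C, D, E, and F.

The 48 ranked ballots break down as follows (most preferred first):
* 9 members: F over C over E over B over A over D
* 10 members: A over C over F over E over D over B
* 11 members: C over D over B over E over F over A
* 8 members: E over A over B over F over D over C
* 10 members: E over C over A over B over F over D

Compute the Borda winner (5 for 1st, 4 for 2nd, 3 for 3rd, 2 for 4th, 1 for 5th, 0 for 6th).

C

A: 9×1 + 10×5 + 11×0 + 8×4 + 10×3 = 121
B: 9×2 + 10×0 + 11×3 + 8×3 + 10×2 = 95
C: 9×4 + 10×4 + 11×5 + 8×0 + 10×4 = 171
D: 9×0 + 10×1 + 11×4 + 8×1 + 10×0 = 62
E: 9×3 + 10×2 + 11×2 + 8×5 + 10×5 = 159
F: 9×5 + 10×3 + 11×1 + 8×2 + 10×1 = 112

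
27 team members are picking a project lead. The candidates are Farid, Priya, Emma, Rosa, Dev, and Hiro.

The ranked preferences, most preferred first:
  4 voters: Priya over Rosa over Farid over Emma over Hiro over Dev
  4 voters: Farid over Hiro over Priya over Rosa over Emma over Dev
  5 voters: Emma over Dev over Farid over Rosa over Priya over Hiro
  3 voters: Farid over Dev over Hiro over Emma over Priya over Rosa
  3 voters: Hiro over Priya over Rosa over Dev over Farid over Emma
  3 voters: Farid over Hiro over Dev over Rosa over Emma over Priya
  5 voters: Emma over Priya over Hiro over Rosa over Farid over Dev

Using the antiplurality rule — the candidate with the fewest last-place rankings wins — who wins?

Last-place votes: Farid 0, Priya 3, Emma 3, Rosa 3, Dev 13, Hiro 5.

Farid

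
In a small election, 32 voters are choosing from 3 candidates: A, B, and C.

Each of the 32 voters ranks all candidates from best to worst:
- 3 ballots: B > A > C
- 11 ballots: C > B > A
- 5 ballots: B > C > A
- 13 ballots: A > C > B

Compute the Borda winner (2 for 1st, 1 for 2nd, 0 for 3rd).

C

A: 3×1 + 11×0 + 5×0 + 13×2 = 29
B: 3×2 + 11×1 + 5×2 + 13×0 = 27
C: 3×0 + 11×2 + 5×1 + 13×1 = 40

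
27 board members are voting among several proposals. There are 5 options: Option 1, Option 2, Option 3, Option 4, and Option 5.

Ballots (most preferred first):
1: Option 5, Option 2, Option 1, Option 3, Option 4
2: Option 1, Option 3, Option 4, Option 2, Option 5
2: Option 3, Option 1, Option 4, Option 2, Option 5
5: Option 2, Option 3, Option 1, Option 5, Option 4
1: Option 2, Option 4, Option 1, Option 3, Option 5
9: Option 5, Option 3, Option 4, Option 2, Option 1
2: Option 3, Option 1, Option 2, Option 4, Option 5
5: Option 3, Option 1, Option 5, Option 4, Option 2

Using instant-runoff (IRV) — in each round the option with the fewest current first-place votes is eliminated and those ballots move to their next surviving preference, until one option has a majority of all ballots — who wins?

Option 3

Round 1: Option 1 2, Option 2 6, Option 3 9, Option 4 0, Option 5 10. Option 4 eliminated.
Round 2: Option 1 2, Option 2 6, Option 3 9, Option 5 10. Option 1 eliminated.
Round 3: Option 2 6, Option 3 11, Option 5 10. Option 2 eliminated.
Round 4: Option 3 17, Option 5 10. Option 3 has a majority (≥14).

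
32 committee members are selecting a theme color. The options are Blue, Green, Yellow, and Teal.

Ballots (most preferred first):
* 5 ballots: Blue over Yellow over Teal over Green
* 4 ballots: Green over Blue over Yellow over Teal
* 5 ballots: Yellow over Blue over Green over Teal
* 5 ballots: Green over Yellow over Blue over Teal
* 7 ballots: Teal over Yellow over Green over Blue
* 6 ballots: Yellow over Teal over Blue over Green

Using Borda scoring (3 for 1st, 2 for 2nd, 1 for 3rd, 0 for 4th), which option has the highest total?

Blue: 5×3 + 4×2 + 5×2 + 5×1 + 7×0 + 6×1 = 44
Green: 5×0 + 4×3 + 5×1 + 5×3 + 7×1 + 6×0 = 39
Yellow: 5×2 + 4×1 + 5×3 + 5×2 + 7×2 + 6×3 = 71
Teal: 5×1 + 4×0 + 5×0 + 5×0 + 7×3 + 6×2 = 38

Yellow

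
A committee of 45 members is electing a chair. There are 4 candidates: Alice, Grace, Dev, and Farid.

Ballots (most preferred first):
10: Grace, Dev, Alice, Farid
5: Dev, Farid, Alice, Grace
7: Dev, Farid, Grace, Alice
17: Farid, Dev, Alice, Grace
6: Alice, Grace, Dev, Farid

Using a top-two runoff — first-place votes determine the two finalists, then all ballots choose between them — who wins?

Round 1 first-place votes: Alice 6, Grace 10, Dev 12, Farid 17. Farid and Dev advance.
Runoff: Farid is ranked above Dev on 17 ballots, Dev above Farid on 28.

Dev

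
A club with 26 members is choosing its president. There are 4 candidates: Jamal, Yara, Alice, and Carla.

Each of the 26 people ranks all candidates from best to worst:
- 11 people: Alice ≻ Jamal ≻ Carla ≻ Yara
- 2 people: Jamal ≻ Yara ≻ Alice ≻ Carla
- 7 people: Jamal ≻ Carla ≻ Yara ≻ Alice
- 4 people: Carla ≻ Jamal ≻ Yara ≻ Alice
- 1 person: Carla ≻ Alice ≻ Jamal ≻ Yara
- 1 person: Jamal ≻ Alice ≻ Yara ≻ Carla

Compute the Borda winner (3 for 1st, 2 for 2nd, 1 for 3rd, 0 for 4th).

Jamal: 11×2 + 2×3 + 7×3 + 4×2 + 1×1 + 1×3 = 61
Yara: 11×0 + 2×2 + 7×1 + 4×1 + 1×0 + 1×1 = 16
Alice: 11×3 + 2×1 + 7×0 + 4×0 + 1×2 + 1×2 = 39
Carla: 11×1 + 2×0 + 7×2 + 4×3 + 1×3 + 1×0 = 40

Jamal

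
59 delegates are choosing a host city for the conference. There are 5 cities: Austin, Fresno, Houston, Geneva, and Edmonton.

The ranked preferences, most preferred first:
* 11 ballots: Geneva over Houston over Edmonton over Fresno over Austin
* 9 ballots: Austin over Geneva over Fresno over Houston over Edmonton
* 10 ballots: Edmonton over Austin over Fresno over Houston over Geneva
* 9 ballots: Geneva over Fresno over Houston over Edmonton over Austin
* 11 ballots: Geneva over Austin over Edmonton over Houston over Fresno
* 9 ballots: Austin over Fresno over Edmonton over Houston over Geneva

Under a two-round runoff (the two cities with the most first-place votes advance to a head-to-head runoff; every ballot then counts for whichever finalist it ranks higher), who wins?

Geneva

Round 1 first-place votes: Austin 18, Fresno 0, Houston 0, Geneva 31, Edmonton 10. Geneva and Austin advance.
Runoff: Geneva is ranked above Austin on 31 ballots, Austin above Geneva on 28.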